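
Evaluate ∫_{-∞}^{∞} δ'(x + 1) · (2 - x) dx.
1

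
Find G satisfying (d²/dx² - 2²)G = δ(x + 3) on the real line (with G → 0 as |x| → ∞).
-\frac{e^{-2|x + 3|}}{4}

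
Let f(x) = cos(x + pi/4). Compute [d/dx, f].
- \sin{\left(x + \frac{\pi}{4} \right)}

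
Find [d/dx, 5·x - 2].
5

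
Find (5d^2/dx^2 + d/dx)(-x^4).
4 x^{2} \left(- x - 15\right)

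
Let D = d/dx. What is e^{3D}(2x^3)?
2 x^{3} + 18 x^{2} + 54 x + 54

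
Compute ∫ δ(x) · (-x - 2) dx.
-2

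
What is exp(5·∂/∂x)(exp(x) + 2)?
e^{x + 5} + 2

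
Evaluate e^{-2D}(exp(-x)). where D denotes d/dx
e^{2 - x}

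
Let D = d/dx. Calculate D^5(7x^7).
17640 x^{2}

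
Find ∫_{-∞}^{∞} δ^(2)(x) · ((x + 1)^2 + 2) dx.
2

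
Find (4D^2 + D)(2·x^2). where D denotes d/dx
4 x + 16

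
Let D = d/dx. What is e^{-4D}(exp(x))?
e^{x - 4}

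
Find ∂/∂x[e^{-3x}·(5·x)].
5 \left(1 - 3 x\right) e^{- 3 x}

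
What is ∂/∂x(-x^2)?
- 2 x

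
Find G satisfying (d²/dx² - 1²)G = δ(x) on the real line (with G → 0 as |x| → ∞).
-\frac{e^{-|x|}}{2}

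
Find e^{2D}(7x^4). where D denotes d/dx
7 x^{4} + 56 x^{3} + 168 x^{2} + 224 x + 112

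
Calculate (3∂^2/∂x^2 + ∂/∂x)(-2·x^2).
- 4 x - 12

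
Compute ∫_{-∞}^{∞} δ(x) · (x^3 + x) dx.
0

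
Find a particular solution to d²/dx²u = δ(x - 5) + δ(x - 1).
\frac{|x - 5|}{2} + \frac{|x - 1|}{2}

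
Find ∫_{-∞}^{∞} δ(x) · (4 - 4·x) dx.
4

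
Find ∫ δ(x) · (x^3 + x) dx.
0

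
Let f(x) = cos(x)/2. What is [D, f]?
- \frac{\sin{\left(x \right)}}{2}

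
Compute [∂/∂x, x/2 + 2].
\frac{1}{2}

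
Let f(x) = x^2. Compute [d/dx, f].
2 x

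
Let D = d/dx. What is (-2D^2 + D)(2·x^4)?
8 x^{2} \left(x - 6\right)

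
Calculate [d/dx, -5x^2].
- 10 x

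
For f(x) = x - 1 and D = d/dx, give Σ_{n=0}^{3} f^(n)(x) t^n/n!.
t + x - 1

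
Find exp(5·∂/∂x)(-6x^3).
- 6 x^{3} - 90 x^{2} - 450 x - 750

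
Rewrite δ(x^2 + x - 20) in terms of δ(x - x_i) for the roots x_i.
\frac{\delta(x - 4) + \delta(x + 5)}{9}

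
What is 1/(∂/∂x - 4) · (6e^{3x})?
- 6 e^{3 x}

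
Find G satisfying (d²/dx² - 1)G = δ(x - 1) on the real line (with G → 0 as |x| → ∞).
-\frac{e^{-|x - 1|}}{2}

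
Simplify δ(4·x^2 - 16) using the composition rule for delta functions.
\frac{\delta(x - 2) + \delta(x + 2)}{16}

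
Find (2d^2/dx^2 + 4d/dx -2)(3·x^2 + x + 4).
- 6 x^{2} + 22 x + 8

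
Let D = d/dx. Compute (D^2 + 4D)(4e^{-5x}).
20 e^{- 5 x}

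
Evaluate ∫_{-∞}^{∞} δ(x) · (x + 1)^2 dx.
1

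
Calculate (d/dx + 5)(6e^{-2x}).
18 e^{- 2 x}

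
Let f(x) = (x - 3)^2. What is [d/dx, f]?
2 x - 6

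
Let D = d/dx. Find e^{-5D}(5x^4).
5 x^{4} - 100 x^{3} + 750 x^{2} - 2500 x + 3125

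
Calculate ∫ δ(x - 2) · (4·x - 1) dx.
7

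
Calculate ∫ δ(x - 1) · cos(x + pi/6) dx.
\cos{\left(\frac{\pi}{6} + 1 \right)}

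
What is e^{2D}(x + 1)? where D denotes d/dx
x + 3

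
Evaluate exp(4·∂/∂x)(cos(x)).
\cos{\left(x + 4 \right)}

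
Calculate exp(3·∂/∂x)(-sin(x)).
- \sin{\left(x + 3 \right)}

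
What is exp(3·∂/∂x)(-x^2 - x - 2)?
- x^{2} - 7 x - 14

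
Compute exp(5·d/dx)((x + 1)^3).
x^{3} + 18 x^{2} + 108 x + 216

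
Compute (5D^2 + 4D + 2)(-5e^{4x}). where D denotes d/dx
- 490 e^{4 x}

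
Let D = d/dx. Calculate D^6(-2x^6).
-1440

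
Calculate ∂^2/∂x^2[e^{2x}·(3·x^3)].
6 x \left(2 x^{2} + 6 x + 3\right) e^{2 x}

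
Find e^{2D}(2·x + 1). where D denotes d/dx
2 x + 5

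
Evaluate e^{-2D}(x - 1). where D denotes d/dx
x - 3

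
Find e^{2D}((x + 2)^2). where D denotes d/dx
x^{2} + 8 x + 16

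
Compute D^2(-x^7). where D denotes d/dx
- 42 x^{5}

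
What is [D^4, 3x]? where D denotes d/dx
12D^{3}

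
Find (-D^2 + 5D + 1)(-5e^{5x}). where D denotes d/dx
- 5 e^{5 x}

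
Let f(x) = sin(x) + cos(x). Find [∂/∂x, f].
- \sin{\left(x \right)} + \cos{\left(x \right)}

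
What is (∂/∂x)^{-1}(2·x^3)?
\frac{x^{4}}{2}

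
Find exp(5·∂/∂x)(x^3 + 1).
x^{3} + 15 x^{2} + 75 x + 126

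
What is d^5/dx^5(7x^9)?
105840 x^{4}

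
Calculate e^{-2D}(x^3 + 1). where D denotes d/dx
x^{3} - 6 x^{2} + 12 x - 7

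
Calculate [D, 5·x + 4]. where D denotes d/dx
5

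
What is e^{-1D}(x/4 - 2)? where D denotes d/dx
\frac{x}{4} - \frac{9}{4}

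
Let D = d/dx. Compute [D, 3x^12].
36 x^{11}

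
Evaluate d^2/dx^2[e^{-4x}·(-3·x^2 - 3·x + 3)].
6 \left(11 - 8 x^{2}\right) e^{- 4 x}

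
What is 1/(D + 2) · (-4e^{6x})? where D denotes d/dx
- \frac{e^{6 x}}{2}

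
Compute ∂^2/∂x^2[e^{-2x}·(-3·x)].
12 \left(1 - x\right) e^{- 2 x}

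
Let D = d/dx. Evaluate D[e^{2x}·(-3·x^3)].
x^{2} \left(- 6 x - 9\right) e^{2 x}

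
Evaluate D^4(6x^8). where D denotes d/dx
10080 x^{4}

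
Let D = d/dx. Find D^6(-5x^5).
0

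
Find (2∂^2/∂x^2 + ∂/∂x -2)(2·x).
2 - 4 x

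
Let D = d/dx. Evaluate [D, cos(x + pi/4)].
- \sin{\left(x + \frac{\pi}{4} \right)}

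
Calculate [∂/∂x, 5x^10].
50 x^{9}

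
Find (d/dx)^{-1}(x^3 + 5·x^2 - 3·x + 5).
\frac{x^{4}}{4} + \frac{5 x^{3}}{3} - \frac{3 x^{2}}{2} + 5 x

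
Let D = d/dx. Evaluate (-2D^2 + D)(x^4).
4 x^{2} \left(x - 6\right)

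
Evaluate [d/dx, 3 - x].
-1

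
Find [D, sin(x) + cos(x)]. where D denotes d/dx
- \sin{\left(x \right)} + \cos{\left(x \right)}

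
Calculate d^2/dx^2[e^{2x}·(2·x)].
8 \left(x + 1\right) e^{2 x}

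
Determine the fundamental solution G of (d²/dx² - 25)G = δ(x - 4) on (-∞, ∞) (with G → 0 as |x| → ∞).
-\frac{e^{-5|x - 4|}}{10}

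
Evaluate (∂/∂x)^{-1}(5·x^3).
\frac{5 x^{4}}{4}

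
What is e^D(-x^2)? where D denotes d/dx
- x^{2} - 2 x - 1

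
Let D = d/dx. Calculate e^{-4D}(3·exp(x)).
3 e^{x - 4}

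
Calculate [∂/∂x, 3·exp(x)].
3 e^{x}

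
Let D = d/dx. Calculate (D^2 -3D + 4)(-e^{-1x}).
- 8 e^{- x}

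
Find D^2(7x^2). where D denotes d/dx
14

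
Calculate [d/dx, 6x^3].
18 x^{2}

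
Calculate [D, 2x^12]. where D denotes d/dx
24 x^{11}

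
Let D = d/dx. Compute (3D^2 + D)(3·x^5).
15 x^{3} \left(x + 12\right)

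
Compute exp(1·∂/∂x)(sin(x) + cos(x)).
\sqrt{2} \sin{\left(x + \frac{\pi}{4} + 1 \right)}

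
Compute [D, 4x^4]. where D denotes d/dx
16 x^{3}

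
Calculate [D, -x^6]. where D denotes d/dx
- 6 x^{5}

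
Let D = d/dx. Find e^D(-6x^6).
- 6 x^{6} - 36 x^{5} - 90 x^{4} - 120 x^{3} - 90 x^{2} - 36 x - 6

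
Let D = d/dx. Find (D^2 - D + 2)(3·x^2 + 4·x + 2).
6 x^{2} + 2 x + 6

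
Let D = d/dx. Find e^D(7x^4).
7 x^{4} + 28 x^{3} + 42 x^{2} + 28 x + 7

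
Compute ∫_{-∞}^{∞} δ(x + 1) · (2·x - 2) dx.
-4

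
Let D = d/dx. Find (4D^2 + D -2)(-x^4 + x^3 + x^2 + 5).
2 x^{4} - 6 x^{3} - 47 x^{2} + 26 x - 2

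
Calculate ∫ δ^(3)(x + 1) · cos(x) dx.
\sin{\left(1 \right)}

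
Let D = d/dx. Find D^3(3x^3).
18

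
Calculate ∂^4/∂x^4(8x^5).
960 x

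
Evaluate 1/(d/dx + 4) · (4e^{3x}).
\frac{4 e^{3 x}}{7}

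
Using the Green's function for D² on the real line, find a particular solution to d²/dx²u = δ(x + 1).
\frac{|x + 1|}{2}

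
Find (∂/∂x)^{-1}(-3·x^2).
- x^{3}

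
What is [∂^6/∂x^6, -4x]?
-24\frac{d^{5}}{dx^{5}}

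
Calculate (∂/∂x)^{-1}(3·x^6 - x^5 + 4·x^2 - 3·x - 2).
\frac{3 x^{7}}{7} - \frac{x^{6}}{6} + \frac{4 x^{3}}{3} - \frac{3 x^{2}}{2} - 2 x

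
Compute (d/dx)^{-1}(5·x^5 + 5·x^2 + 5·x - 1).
\frac{5 x^{6}}{6} + \frac{5 x^{3}}{3} + \frac{5 x^{2}}{2} - x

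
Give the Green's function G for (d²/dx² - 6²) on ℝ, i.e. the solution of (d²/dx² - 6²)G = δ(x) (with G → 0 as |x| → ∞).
-\frac{e^{-6|x|}}{12}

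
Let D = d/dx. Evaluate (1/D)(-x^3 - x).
- \frac{x^{4}}{4} - \frac{x^{2}}{2}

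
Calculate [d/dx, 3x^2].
6 x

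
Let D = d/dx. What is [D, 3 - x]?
-1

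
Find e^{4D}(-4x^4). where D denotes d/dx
- 4 x^{4} - 64 x^{3} - 384 x^{2} - 1024 x - 1024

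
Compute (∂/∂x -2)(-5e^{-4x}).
30 e^{- 4 x}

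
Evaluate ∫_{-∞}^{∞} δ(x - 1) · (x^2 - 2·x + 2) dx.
1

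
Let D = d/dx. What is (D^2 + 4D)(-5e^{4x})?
- 160 e^{4 x}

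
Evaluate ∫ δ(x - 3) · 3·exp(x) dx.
3 e^{3}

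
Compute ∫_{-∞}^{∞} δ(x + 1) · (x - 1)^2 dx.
4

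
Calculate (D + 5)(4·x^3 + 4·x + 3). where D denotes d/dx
20 x^{3} + 12 x^{2} + 20 x + 19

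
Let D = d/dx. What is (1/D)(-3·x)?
- \frac{3 x^{2}}{2}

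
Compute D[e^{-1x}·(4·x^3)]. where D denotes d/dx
4 x^{2} \left(3 - x\right) e^{- x}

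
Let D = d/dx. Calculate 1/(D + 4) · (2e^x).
\frac{2 e^{x}}{5}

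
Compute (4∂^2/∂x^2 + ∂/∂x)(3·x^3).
9 x \left(x + 8\right)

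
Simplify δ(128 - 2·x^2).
\frac{\delta(x - 8) + \delta(x + 8)}{32}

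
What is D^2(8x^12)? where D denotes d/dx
1056 x^{10}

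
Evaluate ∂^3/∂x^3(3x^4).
72 x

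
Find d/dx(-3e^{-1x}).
3 e^{- x}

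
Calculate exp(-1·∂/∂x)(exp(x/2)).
e^{\frac{x}{2} - \frac{1}{2}}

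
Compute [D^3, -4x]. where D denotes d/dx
-12D^{2}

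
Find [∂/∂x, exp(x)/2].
\frac{e^{x}}{2}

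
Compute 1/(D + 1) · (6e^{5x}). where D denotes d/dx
e^{5 x}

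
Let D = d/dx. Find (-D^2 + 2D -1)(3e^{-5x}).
- 108 e^{- 5 x}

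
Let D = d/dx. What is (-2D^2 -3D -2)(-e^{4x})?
46 e^{4 x}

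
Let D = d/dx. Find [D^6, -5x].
-30D^{5}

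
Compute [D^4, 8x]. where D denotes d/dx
32D^{3}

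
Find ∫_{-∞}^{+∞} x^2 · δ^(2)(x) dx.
2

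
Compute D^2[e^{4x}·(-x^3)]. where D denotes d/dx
- 2 x \left(8 x^{2} + 12 x + 3\right) e^{4 x}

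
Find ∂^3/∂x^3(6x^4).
144 x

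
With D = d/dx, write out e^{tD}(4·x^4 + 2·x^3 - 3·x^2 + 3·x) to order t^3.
t^{3} \left(16 x + 2\right) + t^{2} \left(24 x^{2} + 6 x - 3\right) + t \left(16 x^{3} + 6 x^{2} - 6 x + 3\right) + 4 x^{4} + 2 x^{3} - 3 x^{2} + 3 x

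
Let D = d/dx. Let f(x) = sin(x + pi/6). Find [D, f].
\cos{\left(x + \frac{\pi}{6} \right)}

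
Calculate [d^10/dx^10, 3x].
30\frac{d^{9}}{dx^{9}}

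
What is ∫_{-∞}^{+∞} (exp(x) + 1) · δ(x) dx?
2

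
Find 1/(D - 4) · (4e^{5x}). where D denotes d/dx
4 e^{5 x}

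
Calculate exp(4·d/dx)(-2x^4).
- 2 x^{4} - 32 x^{3} - 192 x^{2} - 512 x - 512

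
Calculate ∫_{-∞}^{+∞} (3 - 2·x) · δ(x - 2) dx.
-1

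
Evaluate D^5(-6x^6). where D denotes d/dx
- 4320 x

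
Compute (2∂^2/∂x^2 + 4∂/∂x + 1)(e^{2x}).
17 e^{2 x}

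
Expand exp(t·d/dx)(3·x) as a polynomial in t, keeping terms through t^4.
3 t + 3 x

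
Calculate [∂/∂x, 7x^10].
70 x^{9}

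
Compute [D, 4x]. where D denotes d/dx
4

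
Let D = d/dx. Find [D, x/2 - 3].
\frac{1}{2}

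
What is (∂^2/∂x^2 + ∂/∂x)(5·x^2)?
10 x + 10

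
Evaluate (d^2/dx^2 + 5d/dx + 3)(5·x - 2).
15 x + 19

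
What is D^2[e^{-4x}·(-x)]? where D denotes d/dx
8 \left(1 - 2 x\right) e^{- 4 x}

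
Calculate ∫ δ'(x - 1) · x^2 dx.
-2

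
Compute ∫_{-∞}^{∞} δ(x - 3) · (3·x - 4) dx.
5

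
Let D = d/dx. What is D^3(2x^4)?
48 x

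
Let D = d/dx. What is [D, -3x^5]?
- 15 x^{4}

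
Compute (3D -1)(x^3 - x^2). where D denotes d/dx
x \left(- x^{2} + 10 x - 6\right)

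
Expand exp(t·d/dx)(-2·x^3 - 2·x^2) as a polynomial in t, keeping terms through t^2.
- 2 t^{2} \left(3 x + 1\right) - 2 t x \left(3 x + 2\right) - 2 x^{3} - 2 x^{2}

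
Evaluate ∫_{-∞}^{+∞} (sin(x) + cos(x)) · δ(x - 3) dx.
\cos{\left(3 \right)} + \sin{\left(3 \right)}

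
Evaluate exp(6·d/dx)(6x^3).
6 x^{3} + 108 x^{2} + 648 x + 1296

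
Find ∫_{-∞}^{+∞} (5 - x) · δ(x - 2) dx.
3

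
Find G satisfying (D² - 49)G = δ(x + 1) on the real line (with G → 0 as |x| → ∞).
-\frac{e^{-7|x + 1|}}{14}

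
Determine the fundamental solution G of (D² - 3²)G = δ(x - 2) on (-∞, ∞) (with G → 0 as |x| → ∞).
-\frac{e^{-3|x - 2|}}{6}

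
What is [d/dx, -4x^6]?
- 24 x^{5}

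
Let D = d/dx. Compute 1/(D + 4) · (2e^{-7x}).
- \frac{2 e^{- 7 x}}{3}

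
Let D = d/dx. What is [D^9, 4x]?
36D^{8}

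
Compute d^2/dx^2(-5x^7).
- 210 x^{5}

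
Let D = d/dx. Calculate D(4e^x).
4 e^{x}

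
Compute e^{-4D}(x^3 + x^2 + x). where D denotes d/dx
x^{3} - 11 x^{2} + 41 x - 52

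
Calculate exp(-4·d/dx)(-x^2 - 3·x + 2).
- x^{2} + 5 x - 2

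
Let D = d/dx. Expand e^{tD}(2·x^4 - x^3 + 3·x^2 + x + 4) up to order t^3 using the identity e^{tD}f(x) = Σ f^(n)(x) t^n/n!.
t^{3} \left(8 x - 1\right) + 3 t^{2} \left(4 x^{2} - x + 1\right) + t \left(8 x^{3} - 3 x^{2} + 6 x + 1\right) + 2 x^{4} - x^{3} + 3 x^{2} + x + 4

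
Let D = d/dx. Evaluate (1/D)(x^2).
\frac{x^{3}}{3}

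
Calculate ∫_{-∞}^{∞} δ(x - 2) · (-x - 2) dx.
-4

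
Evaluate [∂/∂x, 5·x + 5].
5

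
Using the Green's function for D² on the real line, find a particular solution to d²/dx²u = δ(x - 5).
\frac{|x - 5|}{2}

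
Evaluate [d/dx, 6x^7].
42 x^{6}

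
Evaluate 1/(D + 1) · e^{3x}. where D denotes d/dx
\frac{e^{3 x}}{4}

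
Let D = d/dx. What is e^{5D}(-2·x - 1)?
- 2 x - 11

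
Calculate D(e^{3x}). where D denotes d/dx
3 e^{3 x}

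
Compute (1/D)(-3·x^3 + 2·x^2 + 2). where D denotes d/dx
- \frac{3 x^{4}}{4} + \frac{2 x^{3}}{3} + 2 x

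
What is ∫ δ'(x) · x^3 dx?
0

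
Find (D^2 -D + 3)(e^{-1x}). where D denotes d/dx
5 e^{- x}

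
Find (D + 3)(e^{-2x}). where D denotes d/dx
e^{- 2 x}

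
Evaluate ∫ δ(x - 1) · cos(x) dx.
\cos{\left(1 \right)}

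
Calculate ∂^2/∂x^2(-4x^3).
- 24 x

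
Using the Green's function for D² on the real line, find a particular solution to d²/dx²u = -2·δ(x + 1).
-|x + 1|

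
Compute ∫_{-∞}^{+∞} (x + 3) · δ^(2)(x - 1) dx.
0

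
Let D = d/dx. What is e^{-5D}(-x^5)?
- x^{5} + 25 x^{4} - 250 x^{3} + 1250 x^{2} - 3125 x + 3125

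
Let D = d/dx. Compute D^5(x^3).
0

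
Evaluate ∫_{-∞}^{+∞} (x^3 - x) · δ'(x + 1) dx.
-2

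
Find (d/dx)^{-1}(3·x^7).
\frac{3 x^{8}}{8}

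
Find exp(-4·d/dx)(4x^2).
4 x^{2} - 32 x + 64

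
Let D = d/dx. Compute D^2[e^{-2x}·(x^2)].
2 \left(2 x^{2} - 4 x + 1\right) e^{- 2 x}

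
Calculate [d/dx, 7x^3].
21 x^{2}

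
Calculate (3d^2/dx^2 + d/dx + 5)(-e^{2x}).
- 19 e^{2 x}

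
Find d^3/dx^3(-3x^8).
- 1008 x^{5}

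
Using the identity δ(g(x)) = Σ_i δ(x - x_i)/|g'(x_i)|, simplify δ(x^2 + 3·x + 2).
\frac{\delta(x + 2) + \delta(x + 1)}{1}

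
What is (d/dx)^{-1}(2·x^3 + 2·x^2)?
\frac{x^{4}}{2} + \frac{2 x^{3}}{3}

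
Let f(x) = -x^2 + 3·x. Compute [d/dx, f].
3 - 2 x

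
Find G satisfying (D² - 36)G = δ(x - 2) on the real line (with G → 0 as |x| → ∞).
-\frac{e^{-6|x - 2|}}{12}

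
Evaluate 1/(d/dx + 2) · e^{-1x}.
e^{- x}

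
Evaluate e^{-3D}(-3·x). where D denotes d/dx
9 - 3 x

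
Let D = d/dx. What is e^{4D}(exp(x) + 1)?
e^{x + 4} + 1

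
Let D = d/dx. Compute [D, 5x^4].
20 x^{3}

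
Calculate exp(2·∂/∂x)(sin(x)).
\sin{\left(x + 2 \right)}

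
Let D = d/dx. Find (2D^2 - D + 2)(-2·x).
2 - 4 x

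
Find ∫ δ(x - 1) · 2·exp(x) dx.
2 e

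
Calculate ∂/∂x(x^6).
6 x^{5}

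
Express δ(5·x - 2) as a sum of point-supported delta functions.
\frac{\delta(x - 2/5)}{5}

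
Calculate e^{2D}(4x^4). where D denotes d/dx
4 x^{4} + 32 x^{3} + 96 x^{2} + 128 x + 64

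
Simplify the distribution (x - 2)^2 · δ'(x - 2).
0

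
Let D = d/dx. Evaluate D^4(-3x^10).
- 15120 x^{6}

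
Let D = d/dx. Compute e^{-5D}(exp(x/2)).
e^{\frac{x}{2} - \frac{5}{2}}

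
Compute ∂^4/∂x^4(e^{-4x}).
256 e^{- 4 x}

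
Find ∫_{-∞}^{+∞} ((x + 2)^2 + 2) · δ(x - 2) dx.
18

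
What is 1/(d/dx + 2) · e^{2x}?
\frac{e^{2 x}}{4}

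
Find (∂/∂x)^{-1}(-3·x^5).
- \frac{x^{6}}{2}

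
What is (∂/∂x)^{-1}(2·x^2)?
\frac{2 x^{3}}{3}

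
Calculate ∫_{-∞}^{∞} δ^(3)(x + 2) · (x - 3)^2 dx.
0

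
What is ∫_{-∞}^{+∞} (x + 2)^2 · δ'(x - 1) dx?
-6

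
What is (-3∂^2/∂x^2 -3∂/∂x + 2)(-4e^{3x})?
136 e^{3 x}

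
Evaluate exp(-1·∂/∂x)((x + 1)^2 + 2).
x^{2} + 2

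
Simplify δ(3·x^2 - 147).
\frac{\delta(x - 7) + \delta(x + 7)}{42}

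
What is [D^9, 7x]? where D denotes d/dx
63D^{8}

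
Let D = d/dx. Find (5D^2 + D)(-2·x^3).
6 x \left(- x - 10\right)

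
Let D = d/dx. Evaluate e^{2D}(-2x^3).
- 2 x^{3} - 12 x^{2} - 24 x - 16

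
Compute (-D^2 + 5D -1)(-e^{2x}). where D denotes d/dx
- 5 e^{2 x}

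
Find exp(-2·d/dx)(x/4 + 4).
\frac{x}{4} + \frac{7}{2}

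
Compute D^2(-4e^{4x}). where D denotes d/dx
- 64 e^{4 x}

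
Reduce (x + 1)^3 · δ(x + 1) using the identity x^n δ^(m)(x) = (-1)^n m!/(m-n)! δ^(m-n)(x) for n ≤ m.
0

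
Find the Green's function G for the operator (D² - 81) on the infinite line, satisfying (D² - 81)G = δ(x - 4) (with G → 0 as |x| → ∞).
-\frac{e^{-9|x - 4|}}{18}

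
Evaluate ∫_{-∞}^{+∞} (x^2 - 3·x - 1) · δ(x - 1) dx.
-3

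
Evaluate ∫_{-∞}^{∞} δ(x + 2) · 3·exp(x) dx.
\frac{3}{e^{2}}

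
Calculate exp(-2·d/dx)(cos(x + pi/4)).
\cos{\left(x - 2 + \frac{\pi}{4} \right)}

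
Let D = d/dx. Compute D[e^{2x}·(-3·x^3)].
x^{2} \left(- 6 x - 9\right) e^{2 x}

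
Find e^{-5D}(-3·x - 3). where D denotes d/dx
12 - 3 x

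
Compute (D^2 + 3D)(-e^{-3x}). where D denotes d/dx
0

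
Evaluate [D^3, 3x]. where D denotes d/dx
9D^{2}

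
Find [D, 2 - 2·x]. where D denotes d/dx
-2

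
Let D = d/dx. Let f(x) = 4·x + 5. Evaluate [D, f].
4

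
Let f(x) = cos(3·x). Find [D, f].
- 3 \sin{\left(3 x \right)}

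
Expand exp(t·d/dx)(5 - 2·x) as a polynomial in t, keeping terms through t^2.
- 2 t - 2 x + 5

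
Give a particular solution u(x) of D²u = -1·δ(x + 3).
-\frac{|x + 3|}{2}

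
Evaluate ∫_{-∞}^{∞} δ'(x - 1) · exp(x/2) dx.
- \frac{e^{\frac{1}{2}}}{2}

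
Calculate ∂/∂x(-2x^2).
- 4 x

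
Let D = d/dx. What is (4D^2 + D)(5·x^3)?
15 x \left(x + 8\right)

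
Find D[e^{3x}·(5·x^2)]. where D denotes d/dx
5 x \left(3 x + 2\right) e^{3 x}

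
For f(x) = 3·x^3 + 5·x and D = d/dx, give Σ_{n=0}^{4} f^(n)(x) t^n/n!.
3 t^{3} + 9 t^{2} x + t \left(9 x^{2} + 5\right) + 3 x^{3} + 5 x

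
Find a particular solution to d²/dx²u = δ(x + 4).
\frac{|x + 4|}{2}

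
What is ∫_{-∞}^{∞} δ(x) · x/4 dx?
0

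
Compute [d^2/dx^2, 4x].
8\frac{d}{dx}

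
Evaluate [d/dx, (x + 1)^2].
2 x + 2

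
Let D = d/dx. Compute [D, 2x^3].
6 x^{2}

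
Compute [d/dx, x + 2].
1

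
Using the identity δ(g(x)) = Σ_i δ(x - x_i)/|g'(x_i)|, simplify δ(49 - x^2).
\frac{\delta(x - 7) + \delta(x + 7)}{14}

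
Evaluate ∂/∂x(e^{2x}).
2 e^{2 x}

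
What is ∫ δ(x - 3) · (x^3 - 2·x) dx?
21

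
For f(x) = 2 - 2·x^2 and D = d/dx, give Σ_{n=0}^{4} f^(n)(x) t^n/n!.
- 2 t^{2} - 4 t x - 2 x^{2} + 2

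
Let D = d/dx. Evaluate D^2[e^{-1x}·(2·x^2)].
2 \left(x^{2} - 4 x + 2\right) e^{- x}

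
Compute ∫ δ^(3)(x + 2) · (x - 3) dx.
0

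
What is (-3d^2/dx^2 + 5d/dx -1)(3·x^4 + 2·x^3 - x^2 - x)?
- 3 x^{4} + 58 x^{3} - 77 x^{2} - 45 x + 1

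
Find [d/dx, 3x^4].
12 x^{3}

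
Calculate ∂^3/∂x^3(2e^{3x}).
54 e^{3 x}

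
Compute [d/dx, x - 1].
1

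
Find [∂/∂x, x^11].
11 x^{10}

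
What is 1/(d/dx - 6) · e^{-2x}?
- \frac{e^{- 2 x}}{8}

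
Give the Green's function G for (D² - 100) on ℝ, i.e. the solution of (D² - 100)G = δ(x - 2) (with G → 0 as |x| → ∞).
-\frac{e^{-10|x - 2|}}{20}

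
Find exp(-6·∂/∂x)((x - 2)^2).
x^{2} - 16 x + 64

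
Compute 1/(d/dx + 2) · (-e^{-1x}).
- e^{- x}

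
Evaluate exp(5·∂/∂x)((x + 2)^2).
x^{2} + 14 x + 49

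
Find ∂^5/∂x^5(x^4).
0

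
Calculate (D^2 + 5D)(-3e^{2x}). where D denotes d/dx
- 42 e^{2 x}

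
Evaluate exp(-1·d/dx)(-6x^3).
- 6 x^{3} + 18 x^{2} - 18 x + 6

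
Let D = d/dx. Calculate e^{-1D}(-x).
1 - x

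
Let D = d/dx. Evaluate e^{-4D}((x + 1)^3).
x^{3} - 9 x^{2} + 27 x - 27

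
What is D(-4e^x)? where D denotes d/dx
- 4 e^{x}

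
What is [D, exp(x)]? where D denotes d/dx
e^{x}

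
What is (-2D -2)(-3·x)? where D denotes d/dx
6 x + 6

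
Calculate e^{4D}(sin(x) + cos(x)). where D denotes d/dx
\sqrt{2} \sin{\left(x + \frac{\pi}{4} + 4 \right)}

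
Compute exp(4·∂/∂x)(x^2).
x^{2} + 8 x + 16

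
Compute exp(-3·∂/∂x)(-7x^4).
- 7 x^{4} + 84 x^{3} - 378 x^{2} + 756 x - 567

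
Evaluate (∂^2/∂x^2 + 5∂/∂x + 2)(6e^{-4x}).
- 12 e^{- 4 x}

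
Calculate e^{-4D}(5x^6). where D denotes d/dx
5 x^{6} - 120 x^{5} + 1200 x^{4} - 6400 x^{3} + 19200 x^{2} - 30720 x + 20480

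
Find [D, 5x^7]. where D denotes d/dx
35 x^{6}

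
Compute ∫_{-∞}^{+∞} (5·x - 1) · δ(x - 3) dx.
14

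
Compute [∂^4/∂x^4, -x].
-4\frac{d^{3}}{dx^{3}}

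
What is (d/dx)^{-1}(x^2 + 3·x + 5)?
\frac{x^{3}}{3} + \frac{3 x^{2}}{2} + 5 x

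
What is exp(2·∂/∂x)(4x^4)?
4 x^{4} + 32 x^{3} + 96 x^{2} + 128 x + 64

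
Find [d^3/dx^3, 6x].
18\frac{d^{2}}{dx^{2}}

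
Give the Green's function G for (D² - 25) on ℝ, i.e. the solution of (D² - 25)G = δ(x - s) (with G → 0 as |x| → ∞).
-\frac{e^{-5|x-s|}}{10}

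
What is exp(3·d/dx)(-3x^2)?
- 3 x^{2} - 18 x - 27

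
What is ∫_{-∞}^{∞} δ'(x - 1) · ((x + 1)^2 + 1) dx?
-4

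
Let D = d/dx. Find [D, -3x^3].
- 9 x^{2}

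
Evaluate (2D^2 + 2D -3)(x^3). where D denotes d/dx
3 x \left(- x^{2} + 2 x + 4\right)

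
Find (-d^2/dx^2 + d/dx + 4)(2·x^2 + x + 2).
8 x^{2} + 8 x + 5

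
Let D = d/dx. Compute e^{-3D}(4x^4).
4 x^{4} - 48 x^{3} + 216 x^{2} - 432 x + 324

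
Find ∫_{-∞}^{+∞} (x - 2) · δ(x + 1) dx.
-3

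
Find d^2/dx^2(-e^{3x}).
- 9 e^{3 x}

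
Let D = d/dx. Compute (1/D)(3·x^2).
x^{3}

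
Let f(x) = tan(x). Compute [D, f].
\frac{1}{\cos^{2}{\left(x \right)}}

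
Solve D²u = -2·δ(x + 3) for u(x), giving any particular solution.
-|x + 3|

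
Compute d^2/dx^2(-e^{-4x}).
- 16 e^{- 4 x}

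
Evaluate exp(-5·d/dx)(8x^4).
8 x^{4} - 160 x^{3} + 1200 x^{2} - 4000 x + 5000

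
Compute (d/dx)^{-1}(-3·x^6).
- \frac{3 x^{7}}{7}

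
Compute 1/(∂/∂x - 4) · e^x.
- \frac{e^{x}}{3}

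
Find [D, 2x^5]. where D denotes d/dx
10 x^{4}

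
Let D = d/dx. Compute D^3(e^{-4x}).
- 64 e^{- 4 x}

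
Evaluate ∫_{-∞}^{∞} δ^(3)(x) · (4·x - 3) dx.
0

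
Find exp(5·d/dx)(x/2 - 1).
\frac{x}{2} + \frac{3}{2}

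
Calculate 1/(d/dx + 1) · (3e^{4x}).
\frac{3 e^{4 x}}{5}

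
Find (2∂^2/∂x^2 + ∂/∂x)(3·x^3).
9 x \left(x + 4\right)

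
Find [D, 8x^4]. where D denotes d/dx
32 x^{3}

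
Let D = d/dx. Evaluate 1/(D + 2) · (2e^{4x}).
\frac{e^{4 x}}{3}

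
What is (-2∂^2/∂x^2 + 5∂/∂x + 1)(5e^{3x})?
- 10 e^{3 x}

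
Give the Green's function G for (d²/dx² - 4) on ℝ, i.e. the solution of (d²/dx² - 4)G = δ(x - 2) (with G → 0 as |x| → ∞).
-\frac{e^{-2|x - 2|}}{4}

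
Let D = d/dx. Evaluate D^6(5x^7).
25200 x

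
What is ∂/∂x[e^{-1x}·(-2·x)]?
2 \left(x - 1\right) e^{- x}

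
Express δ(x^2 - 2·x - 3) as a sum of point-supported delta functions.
\frac{\delta(x + 1) + \delta(x - 3)}{4}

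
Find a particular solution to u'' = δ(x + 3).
\frac{|x + 3|}{2}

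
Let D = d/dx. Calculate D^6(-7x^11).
- 2328480 x^{5}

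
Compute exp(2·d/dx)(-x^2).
- x^{2} - 4 x - 4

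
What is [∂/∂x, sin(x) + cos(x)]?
- \sin{\left(x \right)} + \cos{\left(x \right)}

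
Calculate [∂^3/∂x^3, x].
3\frac{d^{2}}{dx^{2}}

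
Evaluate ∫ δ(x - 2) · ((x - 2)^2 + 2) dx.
2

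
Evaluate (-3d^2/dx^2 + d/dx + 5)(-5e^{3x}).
95 e^{3 x}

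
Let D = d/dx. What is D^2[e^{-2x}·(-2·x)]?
8 \left(1 - x\right) e^{- 2 x}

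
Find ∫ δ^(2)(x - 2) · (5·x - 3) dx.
0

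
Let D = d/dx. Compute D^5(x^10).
30240 x^{5}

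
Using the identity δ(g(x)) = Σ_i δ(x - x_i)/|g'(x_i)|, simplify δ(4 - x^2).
\frac{\delta(x - 2) + \delta(x + 2)}{4}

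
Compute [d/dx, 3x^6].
18 x^{5}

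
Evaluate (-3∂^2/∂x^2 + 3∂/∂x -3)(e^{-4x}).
- 63 e^{- 4 x}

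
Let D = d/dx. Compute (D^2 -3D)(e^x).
- 2 e^{x}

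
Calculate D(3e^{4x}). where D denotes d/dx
12 e^{4 x}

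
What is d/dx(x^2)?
2 x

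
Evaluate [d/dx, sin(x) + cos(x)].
- \sin{\left(x \right)} + \cos{\left(x \right)}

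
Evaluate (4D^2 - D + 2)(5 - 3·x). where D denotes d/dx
13 - 6 x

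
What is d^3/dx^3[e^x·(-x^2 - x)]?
\left(- x^{2} - 7 x - 9\right) e^{x}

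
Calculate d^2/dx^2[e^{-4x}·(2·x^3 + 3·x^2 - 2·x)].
2 \left(16 x^{3} - 34 x + 11\right) e^{- 4 x}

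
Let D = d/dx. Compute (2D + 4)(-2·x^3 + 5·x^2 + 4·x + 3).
- 8 x^{3} + 8 x^{2} + 36 x + 20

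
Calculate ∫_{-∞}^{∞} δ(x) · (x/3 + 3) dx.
3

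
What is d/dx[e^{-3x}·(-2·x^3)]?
6 x^{2} \left(x - 1\right) e^{- 3 x}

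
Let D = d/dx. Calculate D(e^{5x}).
5 e^{5 x}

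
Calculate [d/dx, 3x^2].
6 x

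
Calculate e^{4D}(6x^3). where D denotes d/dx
6 x^{3} + 72 x^{2} + 288 x + 384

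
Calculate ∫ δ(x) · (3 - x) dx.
3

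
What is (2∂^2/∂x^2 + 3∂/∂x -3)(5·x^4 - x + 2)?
- 15 x^{4} + 60 x^{3} + 120 x^{2} + 3 x - 9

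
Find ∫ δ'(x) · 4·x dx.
-4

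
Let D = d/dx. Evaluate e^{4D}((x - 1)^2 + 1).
x^{2} + 6 x + 10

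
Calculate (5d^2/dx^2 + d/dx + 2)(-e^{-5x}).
- 122 e^{- 5 x}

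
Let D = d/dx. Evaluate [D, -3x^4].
- 12 x^{3}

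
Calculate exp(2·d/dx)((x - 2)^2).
x^{2}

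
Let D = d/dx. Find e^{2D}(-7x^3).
- 7 x^{3} - 42 x^{2} - 84 x - 56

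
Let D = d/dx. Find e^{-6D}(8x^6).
8 x^{6} - 288 x^{5} + 4320 x^{4} - 34560 x^{3} + 155520 x^{2} - 373248 x + 373248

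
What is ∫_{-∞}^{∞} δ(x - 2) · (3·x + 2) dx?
8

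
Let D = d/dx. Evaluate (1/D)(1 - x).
- \frac{x^{2}}{2} + x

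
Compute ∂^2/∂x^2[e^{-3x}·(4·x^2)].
4 \left(9 x^{2} - 12 x + 2\right) e^{- 3 x}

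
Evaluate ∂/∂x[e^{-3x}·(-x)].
\left(3 x - 1\right) e^{- 3 x}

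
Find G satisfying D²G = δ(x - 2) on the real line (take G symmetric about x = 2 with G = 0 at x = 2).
\frac{|x - 2|}{2}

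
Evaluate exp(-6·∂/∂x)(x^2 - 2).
x^{2} - 12 x + 34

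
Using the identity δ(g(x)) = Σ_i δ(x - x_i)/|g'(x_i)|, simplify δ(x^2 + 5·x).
\frac{\delta(x + 5) + \delta(x)}{5}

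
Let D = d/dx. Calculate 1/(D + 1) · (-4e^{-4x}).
\frac{4 e^{- 4 x}}{3}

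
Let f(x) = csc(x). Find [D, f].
- \cot{\left(x \right)} \csc{\left(x \right)}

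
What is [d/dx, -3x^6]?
- 18 x^{5}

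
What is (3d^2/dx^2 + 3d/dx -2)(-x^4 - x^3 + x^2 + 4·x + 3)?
2 x^{4} - 10 x^{3} - 47 x^{2} - 20 x + 12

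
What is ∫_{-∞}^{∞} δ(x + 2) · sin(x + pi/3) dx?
\cos{\left(\frac{\pi}{6} + 2 \right)}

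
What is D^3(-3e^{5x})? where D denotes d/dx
- 375 e^{5 x}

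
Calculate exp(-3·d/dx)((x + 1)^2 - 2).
x^{2} - 4 x + 2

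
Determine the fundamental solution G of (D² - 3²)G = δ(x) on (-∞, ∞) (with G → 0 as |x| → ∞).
-\frac{e^{-3|x|}}{6}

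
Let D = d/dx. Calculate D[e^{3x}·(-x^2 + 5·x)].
\left(- 3 x^{2} + 13 x + 5\right) e^{3 x}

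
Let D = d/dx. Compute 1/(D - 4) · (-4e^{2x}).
2 e^{2 x}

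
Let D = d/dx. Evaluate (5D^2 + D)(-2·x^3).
6 x \left(- x - 10\right)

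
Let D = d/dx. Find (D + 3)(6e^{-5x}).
- 12 e^{- 5 x}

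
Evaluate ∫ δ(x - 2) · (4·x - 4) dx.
4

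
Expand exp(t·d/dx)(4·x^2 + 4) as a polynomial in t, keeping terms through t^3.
4 t^{2} + 8 t x + 4 x^{2} + 4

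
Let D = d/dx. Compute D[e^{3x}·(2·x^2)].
2 x \left(3 x + 2\right) e^{3 x}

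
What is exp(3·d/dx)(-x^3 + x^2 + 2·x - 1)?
- x^{3} - 8 x^{2} - 19 x - 13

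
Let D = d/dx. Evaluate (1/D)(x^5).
\frac{x^{6}}{6}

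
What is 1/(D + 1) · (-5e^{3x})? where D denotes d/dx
- \frac{5 e^{3 x}}{4}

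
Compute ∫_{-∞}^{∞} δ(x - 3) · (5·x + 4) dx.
19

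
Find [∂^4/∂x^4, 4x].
16\frac{d^{3}}{dx^{3}}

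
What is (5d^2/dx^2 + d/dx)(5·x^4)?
20 x^{2} \left(x + 15\right)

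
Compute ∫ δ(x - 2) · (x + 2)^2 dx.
16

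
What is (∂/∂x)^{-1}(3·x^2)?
x^{3}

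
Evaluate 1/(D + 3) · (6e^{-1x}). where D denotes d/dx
3 e^{- x}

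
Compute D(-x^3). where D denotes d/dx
- 3 x^{2}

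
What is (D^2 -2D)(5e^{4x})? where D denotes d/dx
40 e^{4 x}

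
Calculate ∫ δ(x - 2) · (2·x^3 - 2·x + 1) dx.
13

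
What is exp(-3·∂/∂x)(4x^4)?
4 x^{4} - 48 x^{3} + 216 x^{2} - 432 x + 324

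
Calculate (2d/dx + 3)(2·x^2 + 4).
6 x^{2} + 8 x + 12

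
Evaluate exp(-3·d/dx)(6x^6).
6 x^{6} - 108 x^{5} + 810 x^{4} - 3240 x^{3} + 7290 x^{2} - 8748 x + 4374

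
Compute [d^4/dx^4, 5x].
20\frac{d^{3}}{dx^{3}}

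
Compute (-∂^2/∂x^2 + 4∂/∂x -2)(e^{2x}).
2 e^{2 x}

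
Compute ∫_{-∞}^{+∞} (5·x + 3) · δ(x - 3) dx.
18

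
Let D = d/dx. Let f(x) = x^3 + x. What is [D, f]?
3 x^{2} + 1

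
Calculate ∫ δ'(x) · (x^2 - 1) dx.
0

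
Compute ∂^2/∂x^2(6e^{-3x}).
54 e^{- 3 x}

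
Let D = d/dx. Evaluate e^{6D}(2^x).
2^{x + 6}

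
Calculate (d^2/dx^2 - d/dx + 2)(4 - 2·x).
10 - 4 x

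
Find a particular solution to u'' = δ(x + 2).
\frac{|x + 2|}{2}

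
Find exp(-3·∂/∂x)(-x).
3 - x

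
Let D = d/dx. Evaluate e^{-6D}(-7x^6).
- 7 x^{6} + 252 x^{5} - 3780 x^{4} + 30240 x^{3} - 136080 x^{2} + 326592 x - 326592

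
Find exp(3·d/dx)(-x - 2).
- x - 5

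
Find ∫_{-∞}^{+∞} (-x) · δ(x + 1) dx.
1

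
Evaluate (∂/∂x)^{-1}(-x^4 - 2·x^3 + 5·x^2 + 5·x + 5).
- \frac{x^{5}}{5} - \frac{x^{4}}{2} + \frac{5 x^{3}}{3} + \frac{5 x^{2}}{2} + 5 x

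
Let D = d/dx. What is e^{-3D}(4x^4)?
4 x^{4} - 48 x^{3} + 216 x^{2} - 432 x + 324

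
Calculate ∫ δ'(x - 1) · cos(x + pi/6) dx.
\sin{\left(\frac{\pi}{6} + 1 \right)}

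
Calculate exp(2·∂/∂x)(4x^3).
4 x^{3} + 24 x^{2} + 48 x + 32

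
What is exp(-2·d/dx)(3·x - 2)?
3 x - 8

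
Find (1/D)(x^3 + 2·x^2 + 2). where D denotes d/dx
\frac{x^{4}}{4} + \frac{2 x^{3}}{3} + 2 x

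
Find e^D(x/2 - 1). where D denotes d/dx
\frac{x}{2} - \frac{1}{2}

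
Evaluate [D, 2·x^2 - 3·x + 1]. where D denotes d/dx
4 x - 3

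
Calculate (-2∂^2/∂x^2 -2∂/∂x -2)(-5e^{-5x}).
210 e^{- 5 x}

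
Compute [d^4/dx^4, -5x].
-20\frac{d^{3}}{dx^{3}}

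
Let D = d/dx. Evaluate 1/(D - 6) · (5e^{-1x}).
- \frac{5 e^{- x}}{7}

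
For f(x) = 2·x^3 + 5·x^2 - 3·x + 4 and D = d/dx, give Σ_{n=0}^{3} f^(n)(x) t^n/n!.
2 t^{3} + t^{2} \left(6 x + 5\right) + t \left(6 x^{2} + 10 x - 3\right) + 2 x^{3} + 5 x^{2} - 3 x + 4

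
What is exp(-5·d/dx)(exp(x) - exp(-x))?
- e^{5 - x} + e^{x - 5}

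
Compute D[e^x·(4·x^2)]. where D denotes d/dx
4 x \left(x + 2\right) e^{x}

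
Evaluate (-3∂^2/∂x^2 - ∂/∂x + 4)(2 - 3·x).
11 - 12 x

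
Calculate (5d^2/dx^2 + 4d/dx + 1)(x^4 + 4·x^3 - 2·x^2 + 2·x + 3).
x^{4} + 20 x^{3} + 106 x^{2} + 106 x - 9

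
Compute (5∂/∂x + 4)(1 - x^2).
- 4 x^{2} - 10 x + 4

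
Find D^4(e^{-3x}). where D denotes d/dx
81 e^{- 3 x}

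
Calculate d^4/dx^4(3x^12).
35640 x^{8}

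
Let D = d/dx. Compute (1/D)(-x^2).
- \frac{x^{3}}{3}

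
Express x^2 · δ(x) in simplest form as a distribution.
0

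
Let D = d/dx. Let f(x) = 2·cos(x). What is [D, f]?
- 2 \sin{\left(x \right)}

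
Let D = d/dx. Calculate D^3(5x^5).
300 x^{2}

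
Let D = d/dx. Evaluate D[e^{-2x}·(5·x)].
5 \left(1 - 2 x\right) e^{- 2 x}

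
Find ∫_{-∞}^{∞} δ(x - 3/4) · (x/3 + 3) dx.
\frac{13}{4}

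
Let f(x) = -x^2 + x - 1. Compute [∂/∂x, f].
1 - 2 x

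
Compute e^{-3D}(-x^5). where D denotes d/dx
- x^{5} + 15 x^{4} - 90 x^{3} + 270 x^{2} - 405 x + 243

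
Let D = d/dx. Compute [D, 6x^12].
72 x^{11}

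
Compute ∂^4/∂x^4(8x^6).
2880 x^{2}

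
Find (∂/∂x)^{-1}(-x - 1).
- \frac{x^{2}}{2} - x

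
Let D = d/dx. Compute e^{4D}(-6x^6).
- 6 x^{6} - 144 x^{5} - 1440 x^{4} - 7680 x^{3} - 23040 x^{2} - 36864 x - 24576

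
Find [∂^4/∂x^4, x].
4\frac{d^{3}}{dx^{3}}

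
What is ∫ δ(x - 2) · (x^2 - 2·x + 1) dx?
1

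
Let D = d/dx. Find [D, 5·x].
5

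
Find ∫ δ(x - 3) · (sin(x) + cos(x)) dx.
\cos{\left(3 \right)} + \sin{\left(3 \right)}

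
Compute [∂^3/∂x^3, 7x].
21\frac{d^{2}}{dx^{2}}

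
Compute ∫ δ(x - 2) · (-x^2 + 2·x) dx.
0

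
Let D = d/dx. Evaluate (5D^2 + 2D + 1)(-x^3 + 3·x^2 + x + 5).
- x^{3} - 3 x^{2} - 17 x + 37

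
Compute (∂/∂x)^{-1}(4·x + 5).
2 x^{2} + 5 x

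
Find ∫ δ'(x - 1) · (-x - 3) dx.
1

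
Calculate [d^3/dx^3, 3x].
9\frac{d^{2}}{dx^{2}}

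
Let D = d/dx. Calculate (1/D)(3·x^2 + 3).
x^{3} + 3 x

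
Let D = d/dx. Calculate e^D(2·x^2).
2 x^{2} + 4 x + 2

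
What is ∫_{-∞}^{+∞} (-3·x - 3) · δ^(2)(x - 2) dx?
0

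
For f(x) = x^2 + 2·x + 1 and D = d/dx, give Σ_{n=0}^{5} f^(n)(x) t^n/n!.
t^{2} + 2 t \left(x + 1\right) + x^{2} + 2 x + 1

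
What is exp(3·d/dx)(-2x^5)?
- 2 x^{5} - 30 x^{4} - 180 x^{3} - 540 x^{2} - 810 x - 486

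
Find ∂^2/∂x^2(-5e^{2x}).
- 20 e^{2 x}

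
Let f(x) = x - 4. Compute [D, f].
1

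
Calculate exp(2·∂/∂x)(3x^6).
3 x^{6} + 36 x^{5} + 180 x^{4} + 480 x^{3} + 720 x^{2} + 576 x + 192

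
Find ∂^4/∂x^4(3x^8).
5040 x^{4}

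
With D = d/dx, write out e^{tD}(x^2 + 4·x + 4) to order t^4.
t^{2} + 2 t \left(x + 2\right) + x^{2} + 4 x + 4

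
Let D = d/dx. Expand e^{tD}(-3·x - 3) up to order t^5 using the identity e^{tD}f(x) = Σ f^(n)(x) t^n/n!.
- 3 t - 3 x - 3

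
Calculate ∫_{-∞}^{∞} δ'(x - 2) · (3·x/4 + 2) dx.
- \frac{3}{4}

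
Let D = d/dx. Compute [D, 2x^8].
16 x^{7}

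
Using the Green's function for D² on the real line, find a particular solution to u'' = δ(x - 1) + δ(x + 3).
\frac{|x - 1|}{2} + \frac{|x + 3|}{2}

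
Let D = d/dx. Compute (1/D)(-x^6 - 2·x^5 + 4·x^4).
- \frac{x^{7}}{7} - \frac{x^{6}}{3} + \frac{4 x^{5}}{5}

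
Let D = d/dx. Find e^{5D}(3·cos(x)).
3 \cos{\left(x + 5 \right)}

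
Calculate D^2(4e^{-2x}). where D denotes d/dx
16 e^{- 2 x}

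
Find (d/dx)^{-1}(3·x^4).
\frac{3 x^{5}}{5}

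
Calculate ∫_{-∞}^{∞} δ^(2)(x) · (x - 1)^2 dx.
2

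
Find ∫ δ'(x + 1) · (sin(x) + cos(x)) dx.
- \sin{\left(1 \right)} - \cos{\left(1 \right)}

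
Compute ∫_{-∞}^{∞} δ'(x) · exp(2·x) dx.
-2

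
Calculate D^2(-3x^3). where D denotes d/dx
- 18 x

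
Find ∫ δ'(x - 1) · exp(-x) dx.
e^{-1}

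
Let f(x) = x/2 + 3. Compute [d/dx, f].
\frac{1}{2}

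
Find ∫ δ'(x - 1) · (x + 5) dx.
-1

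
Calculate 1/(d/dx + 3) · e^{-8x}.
- \frac{e^{- 8 x}}{5}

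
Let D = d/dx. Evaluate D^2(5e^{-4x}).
80 e^{- 4 x}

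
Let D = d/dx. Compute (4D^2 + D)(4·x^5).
20 x^{3} \left(x + 16\right)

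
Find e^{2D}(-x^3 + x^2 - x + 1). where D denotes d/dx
- x^{3} - 5 x^{2} - 9 x - 5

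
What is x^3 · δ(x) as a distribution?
0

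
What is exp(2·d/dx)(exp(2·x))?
e^{2 x + 4}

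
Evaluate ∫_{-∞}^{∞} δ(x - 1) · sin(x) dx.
\sin{\left(1 \right)}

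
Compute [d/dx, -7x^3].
- 21 x^{2}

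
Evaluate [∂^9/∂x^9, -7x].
-63\frac{d^{8}}{dx^{8}}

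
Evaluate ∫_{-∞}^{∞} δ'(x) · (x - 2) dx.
-1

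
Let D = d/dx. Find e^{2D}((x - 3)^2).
x^{2} - 2 x + 1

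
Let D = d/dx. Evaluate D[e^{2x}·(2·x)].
\left(4 x + 2\right) e^{2 x}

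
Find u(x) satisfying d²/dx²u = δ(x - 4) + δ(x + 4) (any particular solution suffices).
\frac{|x - 4|}{2} + \frac{|x + 4|}{2}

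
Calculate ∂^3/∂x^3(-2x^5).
- 120 x^{2}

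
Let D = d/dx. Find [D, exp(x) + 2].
e^{x}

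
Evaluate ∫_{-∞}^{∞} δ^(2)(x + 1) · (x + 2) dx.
0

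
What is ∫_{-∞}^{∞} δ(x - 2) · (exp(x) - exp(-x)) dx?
2 \sinh{\left(2 \right)}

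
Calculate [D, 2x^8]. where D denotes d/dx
16 x^{7}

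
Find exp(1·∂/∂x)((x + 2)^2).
x^{2} + 6 x + 9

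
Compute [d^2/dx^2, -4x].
-8\frac{d}{dx}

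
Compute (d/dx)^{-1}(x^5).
\frac{x^{6}}{6}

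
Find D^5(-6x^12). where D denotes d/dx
- 570240 x^{7}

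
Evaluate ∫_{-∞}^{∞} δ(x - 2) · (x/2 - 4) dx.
-3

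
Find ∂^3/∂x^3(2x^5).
120 x^{2}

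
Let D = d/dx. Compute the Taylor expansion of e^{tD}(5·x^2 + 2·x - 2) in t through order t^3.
5 t^{2} + 2 t \left(5 x + 1\right) + 5 x^{2} + 2 x - 2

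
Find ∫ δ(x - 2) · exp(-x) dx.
e^{-2}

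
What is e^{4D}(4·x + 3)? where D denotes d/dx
4 x + 19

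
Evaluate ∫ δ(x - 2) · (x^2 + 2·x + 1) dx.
9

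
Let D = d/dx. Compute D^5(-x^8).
- 6720 x^{3}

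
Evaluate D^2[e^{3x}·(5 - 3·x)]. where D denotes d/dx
27 \left(1 - x\right) e^{3 x}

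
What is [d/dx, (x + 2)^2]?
2 x + 4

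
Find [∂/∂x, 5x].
5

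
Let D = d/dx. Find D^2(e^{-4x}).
16 e^{- 4 x}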